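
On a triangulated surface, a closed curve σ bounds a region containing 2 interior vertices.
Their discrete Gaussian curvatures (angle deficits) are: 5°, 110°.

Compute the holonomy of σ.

Holonomy = total enclosed curvature = 5° + 110° = 115°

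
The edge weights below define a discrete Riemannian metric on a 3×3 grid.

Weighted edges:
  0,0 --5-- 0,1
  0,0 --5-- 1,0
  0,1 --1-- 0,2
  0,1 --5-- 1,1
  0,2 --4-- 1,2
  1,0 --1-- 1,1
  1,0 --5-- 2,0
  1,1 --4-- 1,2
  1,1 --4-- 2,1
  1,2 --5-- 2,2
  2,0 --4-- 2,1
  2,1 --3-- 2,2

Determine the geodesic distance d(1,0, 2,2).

Shortest path: 1,0 → 1,1 → 2,1 → 2,2, total weight = 8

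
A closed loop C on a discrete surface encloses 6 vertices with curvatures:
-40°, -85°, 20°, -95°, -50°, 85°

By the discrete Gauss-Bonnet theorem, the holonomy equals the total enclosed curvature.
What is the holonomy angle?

Holonomy = total enclosed curvature = (-40°) + (-85°) + 20° + (-95°) + (-50°) + 85° = -165°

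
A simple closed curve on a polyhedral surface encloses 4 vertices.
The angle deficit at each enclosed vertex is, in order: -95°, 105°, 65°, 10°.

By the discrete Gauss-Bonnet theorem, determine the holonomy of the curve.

Holonomy = total enclosed curvature = (-95°) + 105° + 65° + 10° = 85°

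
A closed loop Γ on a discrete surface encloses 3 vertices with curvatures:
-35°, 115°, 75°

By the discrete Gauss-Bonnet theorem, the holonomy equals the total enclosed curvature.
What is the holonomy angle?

Holonomy = total enclosed curvature = (-35°) + 115° + 75° = 155°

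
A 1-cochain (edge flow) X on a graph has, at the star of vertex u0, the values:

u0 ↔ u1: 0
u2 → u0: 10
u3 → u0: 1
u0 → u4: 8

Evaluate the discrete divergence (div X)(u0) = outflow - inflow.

Divergence = sum of outgoing flows = 0 + (-10) + (-1) + 8 = -3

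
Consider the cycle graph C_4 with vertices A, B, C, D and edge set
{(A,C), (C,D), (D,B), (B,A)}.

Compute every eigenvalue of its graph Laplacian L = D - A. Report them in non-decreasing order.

The cycle graph C_n has Laplacian eigenvalues λ_k = 2 − 2cos(2πk/n), k = 0, 1, …, n−1. Here n = 4:
k=0: 2 − 2cos(0) = 0.0; k=1: 2 − 2cos(π/2) = 2.0; k=2: 2 − 2cos(π) = 4.0; k=3: 2 − 2cos(3π/2) = 2.0.
Laplacian eigenvalues (increasing order): [0.0, 2.0, 2.0, 4.0]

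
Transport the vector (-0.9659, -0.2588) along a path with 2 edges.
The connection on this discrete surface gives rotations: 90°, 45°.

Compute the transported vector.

Total rotation: 90° + 45° = 135°. Final vector: (0.8660, -0.5000)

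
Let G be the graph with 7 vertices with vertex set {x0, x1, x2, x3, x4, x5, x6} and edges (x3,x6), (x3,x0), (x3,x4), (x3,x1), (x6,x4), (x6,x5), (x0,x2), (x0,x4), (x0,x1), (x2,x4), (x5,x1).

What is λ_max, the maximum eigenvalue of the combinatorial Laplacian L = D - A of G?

Degrees: deg(x0) = 4, deg(x1) = 3, deg(x2) = 2, deg(x3) = 4, deg(x4) = 4, deg(x5) = 2, deg(x6) = 3.
L = D − A with rows/columns ordered (x0, x1, x2, x3, x4, x5, x6):
  [ 4, -1, -1, -1, -1,  0,  0]
  [-1,  3,  0, -1,  0, -1,  0]
  [-1,  0,  2,  0, -1,  0,  0]
  [-1, -1,  0,  4, -1,  0, -1]
  [-1,  0, -1, -1,  4,  0, -1]
  [ 0, -1,  0,  0,  0,  2, -1]
  [ 0,  0,  0, -1, -1, -1,  3]
Characteristic polynomial: det(λI − L) = λ(λ² − 6λ + 6)(λ² − 8λ + 14)².
Roots: λ = 0; (λ² − 6λ + 6) = 0 ⇒ λ = 3 ± √3 ≈ 1.2679, 4.7321; (λ² − 8λ + 14) = 0 ⇒ λ = 4 ± √2 ≈ 2.5858, 5.4142 (multiplicity 2).
(Check: the roots sum (with multiplicity) to 22, matching trace L = Σdeg = 2·11 = 22.)
Laplacian eigenvalues: [0.0, 1.2679, 2.5858, 2.5858, 4.7321, 5.4142, 5.4142]. Largest eigenvalue (spectral radius) = 5.4142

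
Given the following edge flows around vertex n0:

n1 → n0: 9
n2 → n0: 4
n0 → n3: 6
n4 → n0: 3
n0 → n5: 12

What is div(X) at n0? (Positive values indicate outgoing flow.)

Divergence = sum of outgoing flows = (-9) + (-4) + 6 + (-3) + 12 = 2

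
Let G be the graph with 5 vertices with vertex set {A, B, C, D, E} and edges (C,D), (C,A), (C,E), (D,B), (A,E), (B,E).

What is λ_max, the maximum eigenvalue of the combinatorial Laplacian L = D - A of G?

Degrees: deg(A) = 2, deg(B) = 2, deg(C) = 3, deg(D) = 2, deg(E) = 3.
L = D − A with rows/columns ordered (A, B, C, D, E):
  [ 2,  0, -1,  0, -1]
  [ 0,  2,  0, -1, -1]
  [-1,  0,  3, -1, -1]
  [ 0, -1, -1,  2,  0]
  [-1, -1, -1,  0,  3]
Characteristic polynomial: det(λI − L) = λ(λ² − 5λ + 5)(λ² − 7λ + 11).
Roots: λ = 0; (λ² − 5λ + 5) = 0 ⇒ λ = (5 ± √5)/2 ≈ 1.382, 3.618; (λ² − 7λ + 11) = 0 ⇒ λ = (7 ± √5)/2 ≈ 2.382, 4.618.
(Check: the roots sum (with multiplicity) to 12, matching trace L = Σdeg = 2·6 = 12.)
Laplacian eigenvalues: [0.0, 1.382, 2.382, 3.618, 4.618]. Largest eigenvalue (spectral radius) = 4.618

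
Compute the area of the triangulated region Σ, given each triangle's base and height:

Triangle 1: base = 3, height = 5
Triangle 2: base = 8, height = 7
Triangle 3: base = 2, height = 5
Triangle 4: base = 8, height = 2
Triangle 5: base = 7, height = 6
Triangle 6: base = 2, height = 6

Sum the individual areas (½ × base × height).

(1/2)×3×5 + (1/2)×8×7 + (1/2)×2×5 + (1/2)×8×2 + (1/2)×7×6 + (1/2)×2×6 = 75.5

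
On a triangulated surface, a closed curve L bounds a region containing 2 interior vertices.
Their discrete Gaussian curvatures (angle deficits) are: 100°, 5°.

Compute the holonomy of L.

Holonomy = total enclosed curvature = 100° + 5° = 105°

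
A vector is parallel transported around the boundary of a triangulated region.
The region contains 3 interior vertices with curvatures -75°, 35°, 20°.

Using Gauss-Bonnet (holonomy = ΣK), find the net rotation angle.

Holonomy = total enclosed curvature = (-75°) + 35° + 20° = -20°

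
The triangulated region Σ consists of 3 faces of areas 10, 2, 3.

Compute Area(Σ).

10 + 2 + 3 = 15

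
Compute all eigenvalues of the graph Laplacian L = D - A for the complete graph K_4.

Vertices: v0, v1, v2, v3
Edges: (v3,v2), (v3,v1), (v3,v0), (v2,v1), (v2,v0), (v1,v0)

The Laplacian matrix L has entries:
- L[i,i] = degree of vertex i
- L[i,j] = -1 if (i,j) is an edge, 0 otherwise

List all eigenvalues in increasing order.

For the complete graph K_n, L = nI − J (J = all-ones matrix). J has eigenvalues n (once, eigenvector 𝟙) and 0 (multiplicity n−1), so L has eigenvalues 0 (once) and n (multiplicity n−1). Here n = 4: eigenvalue 0 once and 4 with multiplicity 3.
Laplacian eigenvalues (increasing order): [0.0, 4.0, 4.0, 4.0]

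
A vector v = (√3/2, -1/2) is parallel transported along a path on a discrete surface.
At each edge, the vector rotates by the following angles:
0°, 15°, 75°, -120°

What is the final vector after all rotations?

Total rotation: 0° + 15° + 75° + (-120°) = -30°. Final vector: (0.5000, -0.8660)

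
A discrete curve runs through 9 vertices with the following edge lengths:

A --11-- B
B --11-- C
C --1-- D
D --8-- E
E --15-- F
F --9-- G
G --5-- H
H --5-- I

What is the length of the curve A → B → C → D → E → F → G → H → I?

Arc length = 11 + 11 + 1 + 8 + 15 + 9 + 5 + 5 = 65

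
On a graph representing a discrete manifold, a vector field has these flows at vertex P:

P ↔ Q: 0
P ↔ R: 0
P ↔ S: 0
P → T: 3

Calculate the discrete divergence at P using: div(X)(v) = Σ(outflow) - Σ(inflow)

Divergence = sum of outgoing flows = 0 + 0 + 0 + 3 = 3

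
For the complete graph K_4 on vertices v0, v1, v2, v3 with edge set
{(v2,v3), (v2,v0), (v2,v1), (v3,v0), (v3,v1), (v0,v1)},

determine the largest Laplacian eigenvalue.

For the complete graph K_n, L = nI − J (J = all-ones matrix). J has eigenvalues n (once, eigenvector 𝟙) and 0 (multiplicity n−1), so L has eigenvalues 0 (once) and n (multiplicity n−1). Here n = 4: eigenvalue 0 once and 4 with multiplicity 3.
Laplacian eigenvalues: [0.0, 4.0, 4.0, 4.0]. Largest eigenvalue (spectral radius) = 4.0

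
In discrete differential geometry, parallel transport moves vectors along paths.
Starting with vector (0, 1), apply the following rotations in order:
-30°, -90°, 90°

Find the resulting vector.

Total rotation: (-30°) + (-90°) + 90° = -30°. Final vector: (0.5000, 0.8660)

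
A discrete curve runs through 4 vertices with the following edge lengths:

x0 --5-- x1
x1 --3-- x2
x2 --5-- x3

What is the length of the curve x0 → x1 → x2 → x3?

Arc length = 5 + 3 + 5 = 13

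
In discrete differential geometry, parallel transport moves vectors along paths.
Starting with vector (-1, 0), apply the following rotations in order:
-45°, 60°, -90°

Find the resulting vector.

Total rotation: (-45°) + 60° + (-90°) = -75°. Final vector: (-0.2588, 0.9659)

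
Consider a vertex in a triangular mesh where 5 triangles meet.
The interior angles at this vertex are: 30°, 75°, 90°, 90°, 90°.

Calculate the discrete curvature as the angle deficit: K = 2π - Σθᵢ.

Sum of angles = 375°. K = 360° - 375° = -15° = -π/12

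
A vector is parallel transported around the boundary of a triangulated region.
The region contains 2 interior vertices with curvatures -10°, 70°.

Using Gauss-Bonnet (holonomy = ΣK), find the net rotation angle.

Holonomy = total enclosed curvature = (-10°) + 70° = 60°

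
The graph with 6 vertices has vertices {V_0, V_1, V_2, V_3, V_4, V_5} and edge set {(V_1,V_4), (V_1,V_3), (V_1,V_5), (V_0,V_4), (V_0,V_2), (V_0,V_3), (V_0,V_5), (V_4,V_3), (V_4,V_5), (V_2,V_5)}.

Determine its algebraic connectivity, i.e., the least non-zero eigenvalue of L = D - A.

Degrees: deg(V_0) = 4, deg(V_1) = 3, deg(V_2) = 2, deg(V_3) = 3, deg(V_4) = 4, deg(V_5) = 4.
L = D − A with rows/columns ordered (V_0, V_1, V_2, V_3, V_4, V_5):
  [ 4,  0, -1, -1, -1, -1]
  [ 0,  3,  0, -1, -1, -1]
  [-1,  0,  2,  0,  0, -1]
  [-1, -1,  0,  3, -1,  0]
  [-1, -1,  0, -1,  4, -1]
  [-1, -1, -1,  0, -1,  4]
Characteristic polynomial: det(λI − L) = λ(λ² − 7λ + 9)(λ² − 9λ + 19)(λ − 4).
Roots: λ = 0; (λ² − 7λ + 9) = 0 ⇒ λ = (7 ± √13)/2 ≈ 1.6972, 5.3028; (λ² − 9λ + 19) = 0 ⇒ λ = (9 ± √5)/2 ≈ 3.382, 5.618; (λ − 4) = 0 ⇒ λ = 4.
(Check: the roots sum (with multiplicity) to 20, matching trace L = Σdeg = 2·10 = 20.)
Laplacian eigenvalues: [0.0, 1.6972, 3.382, 4.0, 5.3028, 5.618]. Algebraic connectivity (smallest non-zero eigenvalue) = 1.6972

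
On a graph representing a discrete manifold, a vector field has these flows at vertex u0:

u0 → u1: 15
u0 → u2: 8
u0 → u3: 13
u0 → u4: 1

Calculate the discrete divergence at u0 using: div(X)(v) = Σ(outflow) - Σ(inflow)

Divergence = sum of outgoing flows = 15 + 8 + 13 + 1 = 37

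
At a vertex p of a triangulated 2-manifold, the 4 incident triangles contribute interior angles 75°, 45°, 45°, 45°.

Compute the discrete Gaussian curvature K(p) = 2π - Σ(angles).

Sum of angles = 210°. K = 360° - 210° = 150° = 5π/6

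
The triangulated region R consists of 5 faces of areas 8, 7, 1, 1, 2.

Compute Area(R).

8 + 7 + 1 + 1 + 2 = 19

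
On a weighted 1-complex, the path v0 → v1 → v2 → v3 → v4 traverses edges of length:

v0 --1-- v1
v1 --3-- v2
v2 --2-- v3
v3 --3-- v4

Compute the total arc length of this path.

Arc length = 1 + 3 + 2 + 3 = 9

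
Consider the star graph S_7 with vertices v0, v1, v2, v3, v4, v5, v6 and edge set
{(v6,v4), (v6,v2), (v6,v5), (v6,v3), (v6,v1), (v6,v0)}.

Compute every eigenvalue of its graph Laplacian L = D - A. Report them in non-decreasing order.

The star S_7 is the complete bipartite graph K_{1,6} (one hub of degree 6, 6 leaves of degree 1). The Laplacian spectrum of K_{p,q} is 0, p (multiplicity q−1), q (multiplicity p−1), p+q. With p = 1, q = 6: 0 once, 1 with multiplicity 5, and 7 once. (Check: trace L = sum of degrees = 12 = 5·1 + 7.)
Laplacian eigenvalues (increasing order): [0.0, 1.0, 1.0, 1.0, 1.0, 1.0, 7.0]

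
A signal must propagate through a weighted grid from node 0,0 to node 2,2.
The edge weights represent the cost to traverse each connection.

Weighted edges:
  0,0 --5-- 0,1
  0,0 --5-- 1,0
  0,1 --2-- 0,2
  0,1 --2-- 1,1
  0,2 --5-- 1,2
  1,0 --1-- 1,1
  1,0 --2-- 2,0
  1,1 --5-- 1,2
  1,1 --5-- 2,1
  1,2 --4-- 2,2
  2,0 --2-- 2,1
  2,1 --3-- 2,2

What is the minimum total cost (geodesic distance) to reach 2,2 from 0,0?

Shortest path: 0,0 → 1,0 → 2,0 → 2,1 → 2,2, total weight = 12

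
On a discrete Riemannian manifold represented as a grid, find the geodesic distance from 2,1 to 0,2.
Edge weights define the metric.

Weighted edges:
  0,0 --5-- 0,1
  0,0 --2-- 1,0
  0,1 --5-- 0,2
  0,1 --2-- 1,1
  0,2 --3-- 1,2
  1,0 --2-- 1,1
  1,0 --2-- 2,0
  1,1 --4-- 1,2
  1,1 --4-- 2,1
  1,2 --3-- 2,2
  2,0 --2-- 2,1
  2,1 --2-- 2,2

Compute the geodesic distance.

Shortest path: 2,1 → 2,2 → 1,2 → 0,2, total weight = 8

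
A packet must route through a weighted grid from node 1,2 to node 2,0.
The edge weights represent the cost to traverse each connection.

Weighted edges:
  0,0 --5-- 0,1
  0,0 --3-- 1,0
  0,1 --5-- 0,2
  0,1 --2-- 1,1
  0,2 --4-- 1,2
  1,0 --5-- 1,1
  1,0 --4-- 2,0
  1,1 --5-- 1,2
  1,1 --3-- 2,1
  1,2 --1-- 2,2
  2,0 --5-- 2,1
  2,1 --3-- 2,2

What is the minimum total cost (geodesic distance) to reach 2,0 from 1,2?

Shortest path: 1,2 → 2,2 → 2,1 → 2,0, total weight = 9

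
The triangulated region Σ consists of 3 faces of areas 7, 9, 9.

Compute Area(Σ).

7 + 9 + 9 = 25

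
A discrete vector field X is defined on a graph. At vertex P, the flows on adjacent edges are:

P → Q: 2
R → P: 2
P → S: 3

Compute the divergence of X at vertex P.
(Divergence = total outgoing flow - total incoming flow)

Divergence = sum of outgoing flows = 2 + (-2) + 3 = 3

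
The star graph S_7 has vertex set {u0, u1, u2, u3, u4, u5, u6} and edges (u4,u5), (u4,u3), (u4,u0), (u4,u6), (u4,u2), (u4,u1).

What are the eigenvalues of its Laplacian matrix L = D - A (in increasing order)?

The star S_7 is the complete bipartite graph K_{1,6} (one hub of degree 6, 6 leaves of degree 1). The Laplacian spectrum of K_{p,q} is 0, p (multiplicity q−1), q (multiplicity p−1), p+q. With p = 1, q = 6: 0 once, 1 with multiplicity 5, and 7 once. (Check: trace L = sum of degrees = 12 = 5·1 + 7.)
Laplacian eigenvalues (increasing order): [0.0, 1.0, 1.0, 1.0, 1.0, 1.0, 7.0]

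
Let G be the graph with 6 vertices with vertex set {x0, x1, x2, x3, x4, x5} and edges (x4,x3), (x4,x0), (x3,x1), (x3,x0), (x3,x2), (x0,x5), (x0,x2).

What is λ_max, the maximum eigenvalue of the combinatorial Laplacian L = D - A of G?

Degrees: deg(x0) = 4, deg(x1) = 1, deg(x2) = 2, deg(x3) = 4, deg(x4) = 2, deg(x5) = 1.
L = D − A with rows/columns ordered (x0, x1, x2, x3, x4, x5):
  [ 4,  0, -1, -1, -1, -1]
  [ 0,  1,  0, -1,  0,  0]
  [-1,  0,  2, -1,  0,  0]
  [-1, -1, -1,  4, -1,  0]
  [-1,  0,  0, -1,  2,  0]
  [-1,  0,  0,  0,  0,  1]
Characteristic polynomial: det(λI − L) = λ(λ² − 6λ + 4)(λ² − 6λ + 6)(λ − 2).
Roots: λ = 0; (λ² − 6λ + 4) = 0 ⇒ λ = 3 ± √5 ≈ 0.7639, 5.2361; (λ² − 6λ + 6) = 0 ⇒ λ = 3 ± √3 ≈ 1.2679, 4.7321; (λ − 2) = 0 ⇒ λ = 2.
(Check: the roots sum (with multiplicity) to 14, matching trace L = Σdeg = 2·7 = 14.)
Laplacian eigenvalues: [0.0, 0.7639, 1.2679, 2.0, 4.7321, 5.2361]. Largest eigenvalue (spectral radius) = 5.2361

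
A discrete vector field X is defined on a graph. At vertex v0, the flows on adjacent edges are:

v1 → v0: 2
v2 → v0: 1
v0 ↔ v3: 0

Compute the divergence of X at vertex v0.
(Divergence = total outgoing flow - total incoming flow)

Divergence = sum of outgoing flows = (-2) + (-1) + 0 = -3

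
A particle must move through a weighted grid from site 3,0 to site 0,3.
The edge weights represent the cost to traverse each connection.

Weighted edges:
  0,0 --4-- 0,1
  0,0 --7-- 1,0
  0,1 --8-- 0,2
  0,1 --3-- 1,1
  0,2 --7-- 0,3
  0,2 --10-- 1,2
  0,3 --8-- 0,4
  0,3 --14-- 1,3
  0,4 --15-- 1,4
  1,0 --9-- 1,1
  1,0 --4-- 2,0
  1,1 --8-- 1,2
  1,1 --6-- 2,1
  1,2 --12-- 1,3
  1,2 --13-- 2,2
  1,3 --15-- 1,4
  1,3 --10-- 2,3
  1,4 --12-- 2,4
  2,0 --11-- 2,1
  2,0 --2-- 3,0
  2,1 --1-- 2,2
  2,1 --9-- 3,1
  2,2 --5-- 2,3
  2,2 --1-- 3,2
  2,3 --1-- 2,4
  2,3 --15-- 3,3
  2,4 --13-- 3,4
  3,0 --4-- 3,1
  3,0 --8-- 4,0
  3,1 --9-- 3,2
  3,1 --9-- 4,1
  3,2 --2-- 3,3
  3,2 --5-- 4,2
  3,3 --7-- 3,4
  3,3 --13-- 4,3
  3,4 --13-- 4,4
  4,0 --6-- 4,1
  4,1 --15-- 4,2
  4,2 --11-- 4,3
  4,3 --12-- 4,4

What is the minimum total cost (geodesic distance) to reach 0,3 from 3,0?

Shortest path: 3,0 → 2,0 → 1,0 → 0,0 → 0,1 → 0,2 → 0,3, total weight = 32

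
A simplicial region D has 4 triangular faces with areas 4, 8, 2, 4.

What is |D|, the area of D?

4 + 8 + 2 + 4 = 18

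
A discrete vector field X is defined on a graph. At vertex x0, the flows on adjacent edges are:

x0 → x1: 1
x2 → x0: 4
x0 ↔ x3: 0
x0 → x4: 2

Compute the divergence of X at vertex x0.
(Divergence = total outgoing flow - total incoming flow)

Divergence = sum of outgoing flows = 1 + (-4) + 0 + 2 = -1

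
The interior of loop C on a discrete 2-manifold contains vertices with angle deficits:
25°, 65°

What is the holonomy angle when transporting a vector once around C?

Holonomy = total enclosed curvature = 25° + 65° = 90°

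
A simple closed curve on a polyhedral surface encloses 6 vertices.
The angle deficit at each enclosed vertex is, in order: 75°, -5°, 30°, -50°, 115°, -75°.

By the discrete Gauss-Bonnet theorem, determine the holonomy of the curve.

Holonomy = total enclosed curvature = 75° + (-5°) + 30° + (-50°) + 115° + (-75°) = 90°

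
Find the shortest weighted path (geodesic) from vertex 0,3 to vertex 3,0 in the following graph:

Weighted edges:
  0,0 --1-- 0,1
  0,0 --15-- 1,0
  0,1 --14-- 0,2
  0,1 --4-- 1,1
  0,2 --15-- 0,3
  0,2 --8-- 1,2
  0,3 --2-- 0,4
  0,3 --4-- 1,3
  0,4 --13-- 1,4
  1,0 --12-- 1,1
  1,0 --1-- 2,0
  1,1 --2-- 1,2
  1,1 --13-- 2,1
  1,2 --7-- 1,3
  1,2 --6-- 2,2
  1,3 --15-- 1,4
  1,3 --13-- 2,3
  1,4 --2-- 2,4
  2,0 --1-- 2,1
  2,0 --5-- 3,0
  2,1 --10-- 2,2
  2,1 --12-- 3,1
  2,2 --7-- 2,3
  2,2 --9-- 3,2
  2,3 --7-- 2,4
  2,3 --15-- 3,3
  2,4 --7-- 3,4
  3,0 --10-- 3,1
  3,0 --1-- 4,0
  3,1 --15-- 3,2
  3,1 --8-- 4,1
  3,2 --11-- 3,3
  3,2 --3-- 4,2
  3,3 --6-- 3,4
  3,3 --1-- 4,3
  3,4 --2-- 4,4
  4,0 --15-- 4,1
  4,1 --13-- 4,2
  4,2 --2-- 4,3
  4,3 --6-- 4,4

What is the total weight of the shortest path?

Shortest path: 0,3 → 1,3 → 1,2 → 1,1 → 1,0 → 2,0 → 3,0, total weight = 31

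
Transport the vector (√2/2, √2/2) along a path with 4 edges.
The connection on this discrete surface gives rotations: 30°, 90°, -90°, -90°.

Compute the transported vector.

Total rotation: 30° + 90° + (-90°) + (-90°) = -60°. Final vector: (0.9659, -0.2588)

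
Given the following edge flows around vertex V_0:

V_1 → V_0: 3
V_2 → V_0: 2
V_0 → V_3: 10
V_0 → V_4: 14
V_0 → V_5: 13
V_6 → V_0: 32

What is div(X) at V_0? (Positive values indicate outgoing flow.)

Divergence = sum of outgoing flows = (-3) + (-2) + 10 + 14 + 13 + (-32) = 0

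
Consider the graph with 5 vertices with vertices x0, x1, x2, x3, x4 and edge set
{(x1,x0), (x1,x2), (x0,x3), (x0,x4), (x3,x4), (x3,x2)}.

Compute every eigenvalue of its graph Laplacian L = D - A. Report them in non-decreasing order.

Degrees: deg(x0) = 3, deg(x1) = 2, deg(x2) = 2, deg(x3) = 3, deg(x4) = 2.
L = D − A with rows/columns ordered (x0, x1, x2, x3, x4):
  [ 3, -1,  0, -1, -1]
  [-1,  2, -1,  0,  0]
  [ 0, -1,  2, -1,  0]
  [-1,  0, -1,  3, -1]
  [-1,  0,  0, -1,  2]
Characteristic polynomial: det(λI − L) = λ(λ² − 5λ + 5)(λ² − 7λ + 11).
Roots: λ = 0; (λ² − 5λ + 5) = 0 ⇒ λ = (5 ± √5)/2 ≈ 1.382, 3.618; (λ² − 7λ + 11) = 0 ⇒ λ = (7 ± √5)/2 ≈ 2.382, 4.618.
(Check: the roots sum (with multiplicity) to 12, matching trace L = Σdeg = 2·6 = 12.)
Laplacian eigenvalues (increasing order): [0.0, 1.382, 2.382, 3.618, 4.618]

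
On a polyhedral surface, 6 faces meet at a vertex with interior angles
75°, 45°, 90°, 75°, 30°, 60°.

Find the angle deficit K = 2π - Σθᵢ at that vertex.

Sum of angles = 375°. K = 360° - 375° = -15°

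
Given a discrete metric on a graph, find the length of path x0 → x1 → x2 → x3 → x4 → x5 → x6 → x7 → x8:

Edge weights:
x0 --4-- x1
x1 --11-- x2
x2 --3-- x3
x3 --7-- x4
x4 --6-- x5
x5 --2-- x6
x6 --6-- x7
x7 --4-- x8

Arc length = 4 + 11 + 3 + 7 + 6 + 2 + 6 + 4 = 43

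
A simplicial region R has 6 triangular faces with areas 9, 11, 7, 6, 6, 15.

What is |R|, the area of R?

9 + 11 + 7 + 6 + 6 + 15 = 54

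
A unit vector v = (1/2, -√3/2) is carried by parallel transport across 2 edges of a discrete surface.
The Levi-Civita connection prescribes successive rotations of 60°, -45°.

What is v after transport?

Total rotation: 60° + (-45°) = 15°. Final vector: (0.7071, -0.7071)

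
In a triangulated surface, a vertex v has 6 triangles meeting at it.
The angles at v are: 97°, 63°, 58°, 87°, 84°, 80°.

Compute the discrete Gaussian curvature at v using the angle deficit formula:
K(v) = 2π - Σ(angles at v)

Sum of angles = 469°. K = 360° - 469° = -109° = -109π/180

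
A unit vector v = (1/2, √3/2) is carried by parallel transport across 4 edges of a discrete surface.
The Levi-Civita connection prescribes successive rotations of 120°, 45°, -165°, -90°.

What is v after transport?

Total rotation: 120° + 45° + (-165°) + (-90°) = -90°. Final vector: (0.8660, -0.5000)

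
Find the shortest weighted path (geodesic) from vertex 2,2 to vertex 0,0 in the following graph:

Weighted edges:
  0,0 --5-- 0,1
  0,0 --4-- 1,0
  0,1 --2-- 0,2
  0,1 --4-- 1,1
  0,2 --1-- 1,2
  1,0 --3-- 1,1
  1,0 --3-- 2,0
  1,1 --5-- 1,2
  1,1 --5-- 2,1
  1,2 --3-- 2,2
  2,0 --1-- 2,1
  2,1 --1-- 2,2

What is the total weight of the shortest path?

Shortest path: 2,2 → 2,1 → 2,0 → 1,0 → 0,0, total weight = 9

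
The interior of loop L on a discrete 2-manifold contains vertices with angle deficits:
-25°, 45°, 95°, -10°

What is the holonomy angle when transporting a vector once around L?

Holonomy = total enclosed curvature = (-25°) + 45° + 95° + (-10°) = 105°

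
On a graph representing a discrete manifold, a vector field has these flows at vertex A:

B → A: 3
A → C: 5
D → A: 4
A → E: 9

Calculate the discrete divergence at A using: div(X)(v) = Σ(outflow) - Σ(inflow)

Divergence = sum of outgoing flows = (-3) + 5 + (-4) + 9 = 7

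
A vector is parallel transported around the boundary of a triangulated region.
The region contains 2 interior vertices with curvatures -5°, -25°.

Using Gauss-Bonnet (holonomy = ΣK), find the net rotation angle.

Holonomy = total enclosed curvature = (-5°) + (-25°) = -30°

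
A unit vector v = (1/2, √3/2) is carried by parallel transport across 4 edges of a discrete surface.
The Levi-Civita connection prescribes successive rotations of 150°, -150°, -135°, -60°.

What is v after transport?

Total rotation: 150° + (-150°) + (-135°) + (-60°) = -195° ≡ 165° (mod 360°). Final vector: (-0.7071, -0.7071)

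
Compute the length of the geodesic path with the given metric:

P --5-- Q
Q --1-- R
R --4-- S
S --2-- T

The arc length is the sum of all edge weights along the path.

Arc length = 5 + 1 + 4 + 2 = 12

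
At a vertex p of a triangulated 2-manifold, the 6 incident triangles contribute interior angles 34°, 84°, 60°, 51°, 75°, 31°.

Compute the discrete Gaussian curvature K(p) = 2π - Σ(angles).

Sum of angles = 335°. K = 360° - 335° = 25° = 5π/36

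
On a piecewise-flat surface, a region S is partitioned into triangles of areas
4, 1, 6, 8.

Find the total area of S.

4 + 1 + 6 + 8 = 19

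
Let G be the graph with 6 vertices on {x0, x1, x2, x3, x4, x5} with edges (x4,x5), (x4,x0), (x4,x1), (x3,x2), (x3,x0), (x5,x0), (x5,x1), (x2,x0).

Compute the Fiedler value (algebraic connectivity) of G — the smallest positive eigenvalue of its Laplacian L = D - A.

Degrees: deg(x0) = 4, deg(x1) = 2, deg(x2) = 2, deg(x3) = 2, deg(x4) = 3, deg(x5) = 3.
L = D − A with rows/columns ordered (x0, x1, x2, x3, x4, x5):
  [ 4,  0, -1, -1, -1, -1]
  [ 0,  2,  0,  0, -1, -1]
  [-1,  0,  2, -1,  0,  0]
  [-1,  0, -1,  2,  0,  0]
  [-1, -1,  0,  0,  3, -1]
  [-1, -1,  0,  0, -1,  3]
Characteristic polynomial: det(λI − L) = λ(λ² − 6λ + 4)(λ − 3)²(λ − 4).
Roots: λ = 0; (λ² − 6λ + 4) = 0 ⇒ λ = 3 ± √5 ≈ 0.7639, 5.2361; (λ − 3) = 0 ⇒ λ = 3 (multiplicity 2); (λ − 4) = 0 ⇒ λ = 4.
(Check: the roots sum (with multiplicity) to 16, matching trace L = Σdeg = 2·8 = 16.)
Laplacian eigenvalues: [0.0, 0.7639, 3.0, 3.0, 4.0, 5.2361]. Algebraic connectivity (smallest non-zero eigenvalue) = 0.7639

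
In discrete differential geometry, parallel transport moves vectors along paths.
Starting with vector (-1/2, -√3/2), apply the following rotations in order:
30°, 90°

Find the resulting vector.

Total rotation: 30° + 90° = 120°. Final vector: (1, 0)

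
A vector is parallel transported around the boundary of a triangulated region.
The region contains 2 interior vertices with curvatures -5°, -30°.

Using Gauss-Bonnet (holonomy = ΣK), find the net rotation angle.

Holonomy = total enclosed curvature = (-5°) + (-30°) = -35°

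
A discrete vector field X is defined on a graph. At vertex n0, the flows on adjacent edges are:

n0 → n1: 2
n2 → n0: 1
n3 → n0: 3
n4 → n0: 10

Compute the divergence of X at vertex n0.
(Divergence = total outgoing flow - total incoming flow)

Divergence = sum of outgoing flows = 2 + (-1) + (-3) + (-10) = -12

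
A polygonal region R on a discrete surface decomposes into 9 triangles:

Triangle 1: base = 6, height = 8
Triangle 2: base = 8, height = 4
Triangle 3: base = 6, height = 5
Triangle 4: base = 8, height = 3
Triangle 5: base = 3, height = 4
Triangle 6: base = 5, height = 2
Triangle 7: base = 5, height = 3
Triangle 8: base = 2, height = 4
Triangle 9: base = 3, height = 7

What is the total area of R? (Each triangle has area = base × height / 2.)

(1/2)×6×8 + (1/2)×8×4 + (1/2)×6×5 + (1/2)×8×3 + (1/2)×3×4 + (1/2)×5×2 + (1/2)×5×3 + (1/2)×2×4 + (1/2)×3×7 = 100.0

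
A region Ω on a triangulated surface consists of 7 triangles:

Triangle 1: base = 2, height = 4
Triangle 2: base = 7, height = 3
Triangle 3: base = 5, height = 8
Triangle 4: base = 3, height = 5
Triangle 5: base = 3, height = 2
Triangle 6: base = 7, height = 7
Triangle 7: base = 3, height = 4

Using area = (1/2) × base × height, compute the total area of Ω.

(1/2)×2×4 + (1/2)×7×3 + (1/2)×5×8 + (1/2)×3×5 + (1/2)×3×2 + (1/2)×7×7 + (1/2)×3×4 = 75.5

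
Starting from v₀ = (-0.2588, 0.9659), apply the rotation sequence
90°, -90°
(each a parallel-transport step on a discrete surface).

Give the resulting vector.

Total rotation: 90° + (-90°) = 0°. Final vector: (-0.2588, 0.9659)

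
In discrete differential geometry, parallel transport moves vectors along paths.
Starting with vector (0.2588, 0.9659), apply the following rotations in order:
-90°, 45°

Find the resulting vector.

Total rotation: (-90°) + 45° = -45°. Final vector: (0.8660, 0.5000)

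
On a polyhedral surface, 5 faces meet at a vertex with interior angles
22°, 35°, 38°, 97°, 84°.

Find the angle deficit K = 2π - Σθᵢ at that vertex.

Sum of angles = 276°. K = 360° - 276° = 84° = 7π/15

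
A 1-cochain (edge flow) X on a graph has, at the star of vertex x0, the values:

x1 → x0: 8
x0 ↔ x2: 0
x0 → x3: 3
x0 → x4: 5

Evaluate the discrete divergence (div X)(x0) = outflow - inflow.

Divergence = sum of outgoing flows = (-8) + 0 + 3 + 5 = 0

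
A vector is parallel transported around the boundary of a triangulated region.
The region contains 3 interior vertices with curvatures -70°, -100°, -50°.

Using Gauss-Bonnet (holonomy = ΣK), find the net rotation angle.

Holonomy = total enclosed curvature = (-70°) + (-100°) + (-50°) = -220°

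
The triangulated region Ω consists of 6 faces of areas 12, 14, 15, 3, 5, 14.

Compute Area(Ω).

12 + 14 + 15 + 3 + 5 + 14 = 63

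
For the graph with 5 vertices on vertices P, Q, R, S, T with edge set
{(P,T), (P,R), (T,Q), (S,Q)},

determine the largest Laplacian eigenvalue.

Degrees: deg(P) = 2, deg(Q) = 2, deg(R) = 1, deg(S) = 1, deg(T) = 2.
L = D − A with rows/columns ordered (P, Q, R, S, T):
  [ 2,  0, -1,  0, -1]
  [ 0,  2,  0, -1, -1]
  [-1,  0,  1,  0,  0]
  [ 0, -1,  0,  1,  0]
  [-1, -1,  0,  0,  2]
Characteristic polynomial: det(λI − L) = λ(λ² − 3λ + 1)(λ² − 5λ + 5).
Roots: λ = 0; (λ² − 3λ + 1) = 0 ⇒ λ = (3 ± √5)/2 ≈ 0.382, 2.618; (λ² − 5λ + 5) = 0 ⇒ λ = (5 ± √5)/2 ≈ 1.382, 3.618.
(Check: the roots sum (with multiplicity) to 8, matching trace L = Σdeg = 2·4 = 8.)
Laplacian eigenvalues: [0.0, 0.382, 1.382, 2.618, 3.618]. Largest eigenvalue (spectral radius) = 3.618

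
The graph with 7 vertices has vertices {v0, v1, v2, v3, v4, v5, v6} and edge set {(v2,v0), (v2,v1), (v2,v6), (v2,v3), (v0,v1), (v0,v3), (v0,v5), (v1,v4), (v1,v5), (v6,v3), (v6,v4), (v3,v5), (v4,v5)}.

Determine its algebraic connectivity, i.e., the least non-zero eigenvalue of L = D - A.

Degrees: deg(v0) = 4, deg(v1) = 4, deg(v2) = 4, deg(v3) = 4, deg(v4) = 3, deg(v5) = 4, deg(v6) = 3.
L = D − A with rows/columns ordered (v0, v1, v2, v3, v4, v5, v6):
  [ 4, -1, -1, -1,  0, -1,  0]
  [-1,  4, -1,  0, -1, -1,  0]
  [-1, -1,  4, -1,  0,  0, -1]
  [-1,  0, -1,  4,  0, -1, -1]
  [ 0, -1,  0,  0,  3, -1, -1]
  [-1, -1,  0, -1, -1,  4,  0]
  [ 0,  0, -1, -1, -1,  0,  3]
Characteristic polynomial: det(λI − L) = λ(λ² − 8λ + 14)²(λ − 4)(λ − 6).
Roots: λ = 0; (λ² − 8λ + 14) = 0 ⇒ λ = 4 ± √2 ≈ 2.5858, 5.4142 (multiplicity 2); (λ − 4) = 0 ⇒ λ = 4; (λ − 6) = 0 ⇒ λ = 6.
(Check: the roots sum (with multiplicity) to 26, matching trace L = Σdeg = 2·13 = 26.)
Laplacian eigenvalues: [0.0, 2.5858, 2.5858, 4.0, 5.4142, 5.4142, 6.0]. Algebraic connectivity (smallest non-zero eigenvalue) = 2.5858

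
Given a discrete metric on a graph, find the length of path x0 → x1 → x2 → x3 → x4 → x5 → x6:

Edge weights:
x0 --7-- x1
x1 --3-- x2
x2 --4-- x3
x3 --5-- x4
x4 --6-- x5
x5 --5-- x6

Arc length = 7 + 3 + 4 + 5 + 6 + 5 = 30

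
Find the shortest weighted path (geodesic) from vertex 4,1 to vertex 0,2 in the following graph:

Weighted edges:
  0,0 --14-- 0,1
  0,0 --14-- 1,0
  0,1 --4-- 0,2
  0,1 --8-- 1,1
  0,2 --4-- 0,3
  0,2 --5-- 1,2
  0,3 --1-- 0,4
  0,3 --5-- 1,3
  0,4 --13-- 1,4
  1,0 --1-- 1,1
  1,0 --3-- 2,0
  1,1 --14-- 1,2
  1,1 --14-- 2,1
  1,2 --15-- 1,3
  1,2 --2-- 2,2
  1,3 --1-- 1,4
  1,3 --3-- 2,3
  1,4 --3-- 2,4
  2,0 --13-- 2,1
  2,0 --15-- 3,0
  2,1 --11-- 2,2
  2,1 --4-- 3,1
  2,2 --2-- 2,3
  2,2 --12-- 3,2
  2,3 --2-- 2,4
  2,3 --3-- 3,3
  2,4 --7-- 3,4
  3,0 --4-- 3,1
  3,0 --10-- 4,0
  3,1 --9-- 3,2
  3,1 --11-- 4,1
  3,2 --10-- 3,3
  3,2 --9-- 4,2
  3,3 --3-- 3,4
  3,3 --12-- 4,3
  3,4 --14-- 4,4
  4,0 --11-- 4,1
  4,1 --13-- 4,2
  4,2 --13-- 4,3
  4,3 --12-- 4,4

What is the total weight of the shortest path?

Shortest path: 4,1 → 3,1 → 2,1 → 2,2 → 1,2 → 0,2, total weight = 33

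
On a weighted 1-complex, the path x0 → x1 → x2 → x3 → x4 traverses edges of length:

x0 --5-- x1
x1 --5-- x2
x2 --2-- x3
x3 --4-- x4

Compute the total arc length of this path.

Arc length = 5 + 5 + 2 + 4 = 16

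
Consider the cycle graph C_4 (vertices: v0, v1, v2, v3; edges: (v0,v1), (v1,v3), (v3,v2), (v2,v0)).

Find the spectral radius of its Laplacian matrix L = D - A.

The cycle graph C_n has Laplacian eigenvalues λ_k = 2 − 2cos(2πk/n), k = 0, 1, …, n−1. Here n = 4:
k=0: 2 − 2cos(0) = 0.0; k=1: 2 − 2cos(π/2) = 2.0; k=2: 2 − 2cos(π) = 4.0; k=3: 2 − 2cos(3π/2) = 2.0.
Laplacian eigenvalues: [0.0, 2.0, 2.0, 4.0]. Largest eigenvalue (spectral radius) = 4.0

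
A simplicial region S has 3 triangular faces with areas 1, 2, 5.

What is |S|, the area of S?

1 + 2 + 5 = 8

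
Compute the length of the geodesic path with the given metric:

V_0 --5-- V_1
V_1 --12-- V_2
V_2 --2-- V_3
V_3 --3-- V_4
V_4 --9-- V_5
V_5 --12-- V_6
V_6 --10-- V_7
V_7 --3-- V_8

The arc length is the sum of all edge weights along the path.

Arc length = 5 + 12 + 2 + 3 + 9 + 12 + 10 + 3 = 56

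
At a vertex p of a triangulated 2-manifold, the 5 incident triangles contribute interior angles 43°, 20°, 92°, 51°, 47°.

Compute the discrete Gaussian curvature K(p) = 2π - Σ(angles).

Sum of angles = 253°. K = 360° - 253° = 107° = 107π/180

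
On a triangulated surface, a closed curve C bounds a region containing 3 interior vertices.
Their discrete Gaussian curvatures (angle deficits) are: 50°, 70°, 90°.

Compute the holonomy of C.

Holonomy = total enclosed curvature = 50° + 70° + 90° = 210°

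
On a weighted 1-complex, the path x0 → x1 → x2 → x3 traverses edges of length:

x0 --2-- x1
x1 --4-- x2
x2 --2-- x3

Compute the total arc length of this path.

Arc length = 2 + 4 + 2 = 8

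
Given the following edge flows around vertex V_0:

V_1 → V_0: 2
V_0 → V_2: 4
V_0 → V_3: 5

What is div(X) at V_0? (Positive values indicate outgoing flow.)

Divergence = sum of outgoing flows = (-2) + 4 + 5 = 7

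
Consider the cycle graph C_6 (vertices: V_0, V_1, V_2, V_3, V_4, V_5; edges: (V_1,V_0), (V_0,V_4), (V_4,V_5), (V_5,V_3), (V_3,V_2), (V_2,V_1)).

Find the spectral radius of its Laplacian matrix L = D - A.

The cycle graph C_n has Laplacian eigenvalues λ_k = 2 − 2cos(2πk/n), k = 0, 1, …, n−1. Here n = 6:
k=0: 2 − 2cos(0) = 0.0; k=1: 2 − 2cos(π/3) = 1.0; k=2: 2 − 2cos(2π/3) = 3.0; k=3: 2 − 2cos(π) = 4.0; k=4: 2 − 2cos(4π/3) = 3.0; k=5: 2 − 2cos(5π/3) = 1.0.
Laplacian eigenvalues: [0.0, 1.0, 1.0, 3.0, 3.0, 4.0]. Largest eigenvalue (spectral radius) = 4.0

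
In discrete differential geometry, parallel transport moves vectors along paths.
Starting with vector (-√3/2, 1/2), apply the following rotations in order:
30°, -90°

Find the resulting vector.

Total rotation: 30° + (-90°) = -60°. Final vector: (0, 1)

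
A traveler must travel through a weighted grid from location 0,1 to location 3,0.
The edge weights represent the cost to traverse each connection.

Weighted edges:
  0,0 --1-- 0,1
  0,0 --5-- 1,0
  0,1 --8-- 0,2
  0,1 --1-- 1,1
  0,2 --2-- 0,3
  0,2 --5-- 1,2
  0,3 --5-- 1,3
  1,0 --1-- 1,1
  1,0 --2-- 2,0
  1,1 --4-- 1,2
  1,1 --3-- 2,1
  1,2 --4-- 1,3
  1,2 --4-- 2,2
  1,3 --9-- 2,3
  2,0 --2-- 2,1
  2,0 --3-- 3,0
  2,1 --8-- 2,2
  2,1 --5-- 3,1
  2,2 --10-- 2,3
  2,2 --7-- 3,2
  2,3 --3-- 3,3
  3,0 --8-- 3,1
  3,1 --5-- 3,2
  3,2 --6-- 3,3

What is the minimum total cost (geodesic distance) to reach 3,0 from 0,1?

Shortest path: 0,1 → 1,1 → 1,0 → 2,0 → 3,0, total weight = 7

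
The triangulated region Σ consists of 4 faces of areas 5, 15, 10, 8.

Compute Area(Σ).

5 + 15 + 10 + 8 = 38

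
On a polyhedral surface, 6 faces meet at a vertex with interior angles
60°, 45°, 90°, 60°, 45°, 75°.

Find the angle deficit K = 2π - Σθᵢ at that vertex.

Sum of angles = 375°. K = 360° - 375° = -15° = -π/12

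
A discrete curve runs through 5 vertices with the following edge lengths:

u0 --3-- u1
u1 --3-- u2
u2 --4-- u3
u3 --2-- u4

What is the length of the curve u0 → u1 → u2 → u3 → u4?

Arc length = 3 + 3 + 4 + 2 = 12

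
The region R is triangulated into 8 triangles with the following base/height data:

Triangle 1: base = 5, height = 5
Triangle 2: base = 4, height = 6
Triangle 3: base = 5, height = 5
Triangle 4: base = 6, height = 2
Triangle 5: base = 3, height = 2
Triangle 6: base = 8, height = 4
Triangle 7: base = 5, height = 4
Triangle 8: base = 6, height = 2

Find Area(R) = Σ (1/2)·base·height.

(1/2)×5×5 + (1/2)×4×6 + (1/2)×5×5 + (1/2)×6×2 + (1/2)×3×2 + (1/2)×8×4 + (1/2)×5×4 + (1/2)×6×2 = 78.0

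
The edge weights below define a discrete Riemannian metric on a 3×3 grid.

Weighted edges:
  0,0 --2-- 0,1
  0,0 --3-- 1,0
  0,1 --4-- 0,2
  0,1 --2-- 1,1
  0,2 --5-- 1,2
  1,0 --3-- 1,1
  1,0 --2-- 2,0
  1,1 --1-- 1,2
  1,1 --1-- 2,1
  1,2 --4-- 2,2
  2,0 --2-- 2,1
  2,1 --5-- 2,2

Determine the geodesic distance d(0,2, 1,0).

Shortest path: 0,2 → 0,1 → 0,0 → 1,0, total weight = 9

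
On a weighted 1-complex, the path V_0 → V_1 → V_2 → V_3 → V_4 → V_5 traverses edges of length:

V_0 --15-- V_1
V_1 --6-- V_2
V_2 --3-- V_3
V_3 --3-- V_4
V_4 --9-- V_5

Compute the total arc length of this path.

Arc length = 15 + 6 + 3 + 3 + 9 = 36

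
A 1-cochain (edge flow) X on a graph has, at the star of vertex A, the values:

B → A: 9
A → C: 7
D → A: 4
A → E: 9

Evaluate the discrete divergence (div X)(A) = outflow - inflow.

Divergence = sum of outgoing flows = (-9) + 7 + (-4) + 9 = 3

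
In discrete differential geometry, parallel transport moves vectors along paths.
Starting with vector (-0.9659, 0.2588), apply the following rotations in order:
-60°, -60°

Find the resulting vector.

Total rotation: (-60°) + (-60°) = -120°. Final vector: (0.7071, 0.7071)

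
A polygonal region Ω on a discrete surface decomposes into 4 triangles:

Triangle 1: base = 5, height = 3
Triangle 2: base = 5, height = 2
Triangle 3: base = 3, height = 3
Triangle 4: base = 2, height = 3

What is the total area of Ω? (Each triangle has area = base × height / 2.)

(1/2)×5×3 + (1/2)×5×2 + (1/2)×3×3 + (1/2)×2×3 = 20.0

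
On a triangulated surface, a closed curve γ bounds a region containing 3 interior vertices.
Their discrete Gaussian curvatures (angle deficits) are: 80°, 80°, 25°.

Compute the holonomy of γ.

Holonomy = total enclosed curvature = 80° + 80° + 25° = 185°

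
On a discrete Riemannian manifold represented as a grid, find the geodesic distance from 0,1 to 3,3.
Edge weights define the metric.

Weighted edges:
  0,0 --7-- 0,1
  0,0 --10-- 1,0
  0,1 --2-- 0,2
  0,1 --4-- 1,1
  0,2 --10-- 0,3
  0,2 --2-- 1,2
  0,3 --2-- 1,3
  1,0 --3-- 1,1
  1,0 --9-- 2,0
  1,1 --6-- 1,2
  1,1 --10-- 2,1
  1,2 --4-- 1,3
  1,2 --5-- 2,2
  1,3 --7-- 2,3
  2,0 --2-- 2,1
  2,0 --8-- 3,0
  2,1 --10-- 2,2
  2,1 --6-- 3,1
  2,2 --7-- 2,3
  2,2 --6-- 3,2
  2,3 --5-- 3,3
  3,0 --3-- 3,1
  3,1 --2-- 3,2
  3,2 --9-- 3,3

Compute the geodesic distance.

Shortest path: 0,1 → 0,2 → 1,2 → 1,3 → 2,3 → 3,3, total weight = 20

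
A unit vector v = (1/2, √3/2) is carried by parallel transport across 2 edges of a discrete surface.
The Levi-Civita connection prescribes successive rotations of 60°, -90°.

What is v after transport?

Total rotation: 60° + (-90°) = -30°. Final vector: (0.8660, 0.5000)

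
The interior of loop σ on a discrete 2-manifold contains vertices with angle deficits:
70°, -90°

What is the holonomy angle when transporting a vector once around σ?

Holonomy = total enclosed curvature = 70° + (-90°) = -20°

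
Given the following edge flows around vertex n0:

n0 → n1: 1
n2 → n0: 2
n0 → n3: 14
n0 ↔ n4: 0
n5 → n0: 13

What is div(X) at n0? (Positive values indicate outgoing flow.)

Divergence = sum of outgoing flows = 1 + (-2) + 14 + 0 + (-13) = 0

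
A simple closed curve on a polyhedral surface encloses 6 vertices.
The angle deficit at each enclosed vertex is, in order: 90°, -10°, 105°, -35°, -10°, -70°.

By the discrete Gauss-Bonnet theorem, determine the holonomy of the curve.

Holonomy = total enclosed curvature = 90° + (-10°) + 105° + (-35°) + (-10°) + (-70°) = 70°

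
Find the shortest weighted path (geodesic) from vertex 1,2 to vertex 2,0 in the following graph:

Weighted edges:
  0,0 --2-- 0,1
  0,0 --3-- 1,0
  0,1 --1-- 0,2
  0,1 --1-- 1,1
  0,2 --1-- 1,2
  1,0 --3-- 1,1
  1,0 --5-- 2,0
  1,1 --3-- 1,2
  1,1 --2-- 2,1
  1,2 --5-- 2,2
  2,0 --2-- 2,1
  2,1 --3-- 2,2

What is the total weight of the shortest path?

Shortest path: 1,2 → 1,1 → 2,1 → 2,0, total weight = 7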